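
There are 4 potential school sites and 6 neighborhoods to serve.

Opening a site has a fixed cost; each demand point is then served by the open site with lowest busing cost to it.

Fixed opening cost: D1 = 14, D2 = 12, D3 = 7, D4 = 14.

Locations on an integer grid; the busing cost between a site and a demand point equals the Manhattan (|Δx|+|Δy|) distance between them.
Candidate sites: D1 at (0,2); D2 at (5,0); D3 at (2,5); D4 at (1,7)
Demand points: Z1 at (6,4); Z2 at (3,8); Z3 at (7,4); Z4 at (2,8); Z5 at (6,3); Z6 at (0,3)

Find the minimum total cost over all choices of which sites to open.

Open {D3}: assign each demand point to its cheapest open site.
  Z1→D3 5, Z2→D3 4, Z3→D3 6, Z4→D3 3, Z5→D3 6, Z6→D3 4
  busing cost 28, fixed 7 → total 35.
Compare {D2, D3}: busing cost 26 + fixed 19 = 45.
Compare {D1, D3}: busing cost 25 + fixed 21 = 46.
Compare {D3, D4}: busing cost 26 + fixed 21 = 47.
All other subsets cost ≥ 45. Minimum total cost: 35.

35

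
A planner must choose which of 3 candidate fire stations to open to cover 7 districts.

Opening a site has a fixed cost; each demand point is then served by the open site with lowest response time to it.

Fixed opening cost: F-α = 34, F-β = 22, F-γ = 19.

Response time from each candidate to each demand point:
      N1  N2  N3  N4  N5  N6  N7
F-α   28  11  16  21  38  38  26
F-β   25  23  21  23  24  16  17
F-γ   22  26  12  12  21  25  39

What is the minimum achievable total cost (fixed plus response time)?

164

Open {F-β, F-γ}: assign each demand point to its cheapest open site.
  N1→F-γ 22, N2→F-β 23, N3→F-γ 12, N4→F-γ 12, N5→F-γ 21, N6→F-β 16, N7→F-β 17
  response time 123, fixed 41 → total 164.
Compare {F-β}: response time 149 + fixed 22 = 171.
Compare {F-γ}: response time 157 + fixed 19 = 176.
Compare {F-α, F-γ}: response time 129 + fixed 53 = 182.
All other subsets cost ≥ 171. Minimum total cost: 164.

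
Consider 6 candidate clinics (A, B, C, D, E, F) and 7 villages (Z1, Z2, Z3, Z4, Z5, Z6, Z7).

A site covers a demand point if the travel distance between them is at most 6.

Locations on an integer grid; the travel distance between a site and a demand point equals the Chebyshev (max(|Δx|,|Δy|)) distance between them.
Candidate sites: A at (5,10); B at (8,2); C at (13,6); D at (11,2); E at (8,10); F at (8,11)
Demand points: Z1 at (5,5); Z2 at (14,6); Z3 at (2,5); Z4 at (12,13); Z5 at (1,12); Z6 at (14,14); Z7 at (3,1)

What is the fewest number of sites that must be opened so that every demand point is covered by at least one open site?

Coverage sets (demand points within 6 of each site):
  A: {Z1, Z3, Z5}
  B: {Z1, Z2, Z3, Z7}
  C: {Z2}
  D: {Z1, Z2}
  E: {Z1, Z2, Z3, Z4, Z6}
  F: {Z1, Z2, Z3, Z4, Z6}
No 2 sites suffice: every size-2 union leaves at least one demand point uncovered.
But {A, B, E} covers everything, so the minimum is 3.

3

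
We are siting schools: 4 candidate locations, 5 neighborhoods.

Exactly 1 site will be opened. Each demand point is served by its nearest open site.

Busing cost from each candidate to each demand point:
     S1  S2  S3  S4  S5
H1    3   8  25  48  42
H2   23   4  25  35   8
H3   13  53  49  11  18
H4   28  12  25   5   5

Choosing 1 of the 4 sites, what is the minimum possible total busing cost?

75

Open {H4}.
  S1→H4 28, S2→H4 12, S3→H4 25, S4→H4 5, S5→H4 5  ⇒ total 75.
Compare {H2}: total 95.
Compare {H1}: total 126.
No size-1 selection does better; minimum is 75.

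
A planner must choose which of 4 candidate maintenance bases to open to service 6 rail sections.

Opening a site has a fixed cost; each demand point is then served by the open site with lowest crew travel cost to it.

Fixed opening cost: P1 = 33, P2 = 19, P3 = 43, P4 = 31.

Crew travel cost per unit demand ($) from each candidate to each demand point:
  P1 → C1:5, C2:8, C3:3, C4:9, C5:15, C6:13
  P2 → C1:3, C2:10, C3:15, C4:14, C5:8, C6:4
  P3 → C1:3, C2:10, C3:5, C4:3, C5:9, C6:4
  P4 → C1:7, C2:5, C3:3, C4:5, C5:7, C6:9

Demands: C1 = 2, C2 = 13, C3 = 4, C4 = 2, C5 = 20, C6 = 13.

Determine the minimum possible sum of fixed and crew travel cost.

335

Open {P2, P4}: assign each demand point to its cheapest open site.
  C1→P2 2×3=6, C2→P4 13×5=65, C3→P4 4×3=12, C4→P4 2×5=10, C5→P4 20×7=140, C6→P2 13×4=52
  crew travel cost 285, fixed 50 → total 335.
Compare {P3, P4}: crew travel cost 281 + fixed 74 = 355.
Compare {P1, P2, P4}: crew travel cost 285 + fixed 83 = 368.
Compare {P2, P3, P4}: crew travel cost 281 + fixed 93 = 374.
All other subsets cost ≥ 355. Minimum total cost: 335.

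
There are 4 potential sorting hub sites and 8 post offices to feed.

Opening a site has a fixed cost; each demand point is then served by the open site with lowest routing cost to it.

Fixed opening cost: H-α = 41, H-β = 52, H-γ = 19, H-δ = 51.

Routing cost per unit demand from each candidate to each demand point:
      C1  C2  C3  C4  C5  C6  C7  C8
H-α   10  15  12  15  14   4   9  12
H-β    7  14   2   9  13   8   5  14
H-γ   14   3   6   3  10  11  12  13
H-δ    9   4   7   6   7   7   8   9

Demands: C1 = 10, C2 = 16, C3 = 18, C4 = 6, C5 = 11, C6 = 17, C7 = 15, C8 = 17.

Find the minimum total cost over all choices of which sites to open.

Open {H-α, H-β, H-γ, H-δ}: assign each demand point to its cheapest open site.
  C1→H-β 10×7=70, C2→H-γ 16×3=48, C3→H-β 18×2=36, C4→H-γ 6×3=18, C5→H-δ 11×7=77, C6→H-α 17×4=68, C7→H-β 15×5=75, C8→H-δ 17×9=153
  routing cost 545, fixed 163 → total 708.
Compare {H-β, H-γ, H-δ}: routing cost 596 + fixed 122 = 718.
Compare {H-α, H-β, H-δ}: routing cost 579 + fixed 144 = 723.
Compare {H-β, H-δ}: routing cost 630 + fixed 103 = 733.
All other subsets cost ≥ 718. Minimum total cost: 708.

708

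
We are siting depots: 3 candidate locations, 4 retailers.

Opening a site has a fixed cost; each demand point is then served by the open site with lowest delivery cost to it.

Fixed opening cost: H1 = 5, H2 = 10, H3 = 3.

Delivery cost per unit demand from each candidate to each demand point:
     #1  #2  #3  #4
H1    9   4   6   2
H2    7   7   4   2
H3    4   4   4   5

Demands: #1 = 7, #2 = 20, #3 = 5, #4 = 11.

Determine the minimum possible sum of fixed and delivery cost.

Open {H1, H3}: assign each demand point to its cheapest open site.
  #1→H3 7×4=28, #2→H1 20×4=80, #3→H3 5×4=20, #4→H1 11×2=22
  delivery cost 150, fixed 8 → total 158.
Compare {H2, H3}: delivery cost 150 + fixed 13 = 163.
Compare {H1, H2, H3}: delivery cost 150 + fixed 18 = 168.
Compare {H3}: delivery cost 183 + fixed 3 = 186.
All other subsets cost ≥ 163. Minimum total cost: 158.

158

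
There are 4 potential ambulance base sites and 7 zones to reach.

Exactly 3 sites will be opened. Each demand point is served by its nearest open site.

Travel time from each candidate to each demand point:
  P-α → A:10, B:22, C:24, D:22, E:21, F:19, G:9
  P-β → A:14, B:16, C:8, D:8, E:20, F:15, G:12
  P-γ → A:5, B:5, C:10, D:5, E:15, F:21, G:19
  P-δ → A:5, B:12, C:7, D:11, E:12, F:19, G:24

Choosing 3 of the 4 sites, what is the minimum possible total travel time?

61

Open {P-β, P-γ, P-δ}.
  A→P-γ 5, B→P-γ 5, C→P-δ 7, D→P-γ 5, E→P-δ 12, F→P-β 15, G→P-β 12  ⇒ total 61.
Compare {P-α, P-β, P-γ}: total 62.
Compare {P-α, P-γ, P-δ}: total 62.
No size-3 selection does better; minimum is 61.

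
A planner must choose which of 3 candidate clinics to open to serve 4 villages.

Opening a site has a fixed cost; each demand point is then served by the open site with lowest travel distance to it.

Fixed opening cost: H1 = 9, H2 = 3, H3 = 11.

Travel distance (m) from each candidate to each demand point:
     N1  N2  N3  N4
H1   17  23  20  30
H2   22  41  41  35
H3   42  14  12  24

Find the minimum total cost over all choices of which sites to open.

86

Open {H2, H3}: assign each demand point to its cheapest open site.
  N1→H2 22, N2→H3 14, N3→H3 12, N4→H3 24
  travel distance 72, fixed 14 → total 86.
Compare {H1, H3}: travel distance 67 + fixed 20 = 87.
Compare {H1, H2, H3}: travel distance 67 + fixed 23 = 90.
Compare {H1}: travel distance 90 + fixed 9 = 99.
All other subsets cost ≥ 87. Minimum total cost: 86.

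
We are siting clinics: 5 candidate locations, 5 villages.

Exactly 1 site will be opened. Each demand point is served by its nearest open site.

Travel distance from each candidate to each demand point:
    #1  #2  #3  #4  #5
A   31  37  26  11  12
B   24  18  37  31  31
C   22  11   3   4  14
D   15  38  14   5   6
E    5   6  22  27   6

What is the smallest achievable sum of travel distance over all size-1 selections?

54

Open {C}.
  #1→C 22, #2→C 11, #3→C 3, #4→C 4, #5→C 14  ⇒ total 54.
Compare {E}: total 66.
Compare {D}: total 78.
No size-1 selection does better; minimum is 54.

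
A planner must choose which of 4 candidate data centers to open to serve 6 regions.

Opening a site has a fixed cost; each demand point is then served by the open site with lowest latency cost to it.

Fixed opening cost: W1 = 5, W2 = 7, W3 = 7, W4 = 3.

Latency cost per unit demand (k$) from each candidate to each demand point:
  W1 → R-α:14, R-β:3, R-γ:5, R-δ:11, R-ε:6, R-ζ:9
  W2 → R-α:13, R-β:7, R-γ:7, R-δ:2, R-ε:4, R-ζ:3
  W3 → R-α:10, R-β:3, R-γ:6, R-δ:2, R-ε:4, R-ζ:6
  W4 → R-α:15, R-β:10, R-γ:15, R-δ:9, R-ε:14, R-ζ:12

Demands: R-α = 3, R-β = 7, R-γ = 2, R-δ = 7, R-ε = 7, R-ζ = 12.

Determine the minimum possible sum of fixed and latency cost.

Open {W2, W3}: assign each demand point to its cheapest open site.
  R-α→W3 3×10=30, R-β→W3 7×3=21, R-γ→W3 2×6=12, R-δ→W2 7×2=14, R-ε→W2 7×4=28, R-ζ→W2 12×3=36
  latency cost 141, fixed 14 → total 155.
Compare {W1, W2, W3}: latency cost 139 + fixed 19 = 158.
Compare {W2, W3, W4}: latency cost 141 + fixed 17 = 158.
Compare {W1, W2}: latency cost 148 + fixed 12 = 160.
All other subsets cost ≥ 158. Minimum total cost: 155.

155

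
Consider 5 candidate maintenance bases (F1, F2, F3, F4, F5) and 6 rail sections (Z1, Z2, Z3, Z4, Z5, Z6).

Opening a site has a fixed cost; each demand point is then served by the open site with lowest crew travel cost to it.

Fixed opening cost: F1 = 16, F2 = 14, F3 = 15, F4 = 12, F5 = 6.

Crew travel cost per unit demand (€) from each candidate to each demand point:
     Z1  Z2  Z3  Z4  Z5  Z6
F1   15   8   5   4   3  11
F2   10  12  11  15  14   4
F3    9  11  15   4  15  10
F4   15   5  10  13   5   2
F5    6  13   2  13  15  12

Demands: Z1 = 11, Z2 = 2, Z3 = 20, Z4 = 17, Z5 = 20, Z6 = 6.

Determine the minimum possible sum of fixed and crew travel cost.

Open {F1, F4, F5}: assign each demand point to its cheapest open site.
  Z1→F5 11×6=66, Z2→F4 2×5=10, Z3→F5 20×2=40, Z4→F1 17×4=68, Z5→F1 20×3=60, Z6→F4 6×2=12
  crew travel cost 256, fixed 34 → total 290.
Compare {F1, F2, F4, F5}: crew travel cost 256 + fixed 48 = 304.
Compare {F1, F3, F4, F5}: crew travel cost 256 + fixed 49 = 305.
Compare {F1, F2, F5}: crew travel cost 274 + fixed 36 = 310.
All other subsets cost ≥ 304. Minimum total cost: 290.

290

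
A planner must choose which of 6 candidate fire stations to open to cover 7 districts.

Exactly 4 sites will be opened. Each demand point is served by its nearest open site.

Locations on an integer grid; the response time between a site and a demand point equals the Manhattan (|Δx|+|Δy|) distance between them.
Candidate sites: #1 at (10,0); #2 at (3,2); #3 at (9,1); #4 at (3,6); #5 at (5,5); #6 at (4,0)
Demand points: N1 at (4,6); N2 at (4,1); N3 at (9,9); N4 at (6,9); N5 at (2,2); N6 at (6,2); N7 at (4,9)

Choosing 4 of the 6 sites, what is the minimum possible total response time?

Open {#2, #4, #5, #6}.
  N1→#4 1, N2→#6 1, N3→#5 8, N4→#5 5, N5→#2 1, N6→#2 3, N7→#4 4  ⇒ total 23.
Compare {#1, #2, #4, #5}: total 24.
Compare {#2, #3, #4, #5}: total 24.
No size-4 selection does better; minimum is 23.

23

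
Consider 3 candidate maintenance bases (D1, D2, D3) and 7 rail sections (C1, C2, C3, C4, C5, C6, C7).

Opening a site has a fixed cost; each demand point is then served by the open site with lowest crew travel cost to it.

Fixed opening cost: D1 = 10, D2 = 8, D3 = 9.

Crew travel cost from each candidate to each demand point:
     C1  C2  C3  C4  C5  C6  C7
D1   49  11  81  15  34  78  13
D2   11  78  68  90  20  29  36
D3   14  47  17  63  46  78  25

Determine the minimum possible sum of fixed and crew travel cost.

143

Open {D1, D2, D3}: assign each demand point to its cheapest open site.
  C1→D2 11, C2→D1 11, C3→D3 17, C4→D1 15, C5→D2 20, C6→D2 29, C7→D1 13
  crew travel cost 116, fixed 27 → total 143.
Compare {D1, D2}: crew travel cost 167 + fixed 18 = 185.
Compare {D1, D3}: crew travel cost 182 + fixed 19 = 201.
Compare {D2, D3}: crew travel cost 212 + fixed 17 = 229.
All other subsets cost ≥ 185. Minimum total cost: 143.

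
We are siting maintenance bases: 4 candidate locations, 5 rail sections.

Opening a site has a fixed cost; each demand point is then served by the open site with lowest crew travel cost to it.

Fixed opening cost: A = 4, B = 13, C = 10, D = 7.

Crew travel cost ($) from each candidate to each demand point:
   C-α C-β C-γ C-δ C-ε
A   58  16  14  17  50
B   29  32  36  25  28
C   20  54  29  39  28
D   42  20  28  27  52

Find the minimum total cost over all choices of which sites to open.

Open {A, C}: assign each demand point to its cheapest open site.
  C-α→C 20, C-β→A 16, C-γ→A 14, C-δ→A 17, C-ε→C 28
  crew travel cost 95, fixed 14 → total 109.
Compare {A, C, D}: crew travel cost 95 + fixed 21 = 116.
Compare {A, B}: crew travel cost 104 + fixed 17 = 121.
Compare {A, B, C}: crew travel cost 95 + fixed 27 = 122.
All other subsets cost ≥ 116. Minimum total cost: 109.

109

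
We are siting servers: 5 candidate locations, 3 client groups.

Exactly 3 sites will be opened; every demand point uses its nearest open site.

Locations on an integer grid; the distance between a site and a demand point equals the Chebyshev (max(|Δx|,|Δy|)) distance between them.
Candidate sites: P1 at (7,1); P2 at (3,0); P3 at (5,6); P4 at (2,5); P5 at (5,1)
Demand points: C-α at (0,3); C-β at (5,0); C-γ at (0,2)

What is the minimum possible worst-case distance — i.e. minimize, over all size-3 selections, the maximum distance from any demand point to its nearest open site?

3

Open {P1, P2, P3}.
  Farthest demand point is C-α at distance 3 (to P2); all others are ≤ 3.
With {P1, P2, P4} the worst case is 3.
With {P1, P2, P5} the worst case is 3.
No size-3 selection achieves below 3.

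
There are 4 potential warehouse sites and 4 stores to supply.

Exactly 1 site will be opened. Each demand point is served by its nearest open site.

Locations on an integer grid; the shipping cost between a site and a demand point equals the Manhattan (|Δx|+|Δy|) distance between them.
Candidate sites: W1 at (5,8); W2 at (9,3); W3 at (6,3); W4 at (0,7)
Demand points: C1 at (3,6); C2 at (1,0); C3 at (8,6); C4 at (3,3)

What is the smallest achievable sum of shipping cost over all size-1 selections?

Open {W3}.
  C1→W3 6, C2→W3 8, C3→W3 5, C4→W3 3  ⇒ total 22.
Compare {W1}: total 28.
Compare {W4}: total 28.
No size-1 selection does better; minimum is 22.

22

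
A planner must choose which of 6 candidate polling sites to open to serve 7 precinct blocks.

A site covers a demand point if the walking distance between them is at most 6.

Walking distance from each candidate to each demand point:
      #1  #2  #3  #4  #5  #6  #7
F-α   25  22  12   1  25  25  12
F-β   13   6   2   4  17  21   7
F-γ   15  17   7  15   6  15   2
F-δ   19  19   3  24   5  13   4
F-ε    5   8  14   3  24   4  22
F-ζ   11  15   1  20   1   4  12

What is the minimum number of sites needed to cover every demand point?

3

Coverage sets (demand points within 6 of each site):
  F-α: {#4}
  F-β: {#2, #3, #4}
  F-γ: {#5, #7}
  F-δ: {#3, #5, #7}
  F-ε: {#1, #4, #6}
  F-ζ: {#3, #5, #6}
No 2 sites suffice: every size-2 union leaves at least one demand point uncovered.
But {F-β, F-γ, F-ε} covers everything, so the minimum is 3.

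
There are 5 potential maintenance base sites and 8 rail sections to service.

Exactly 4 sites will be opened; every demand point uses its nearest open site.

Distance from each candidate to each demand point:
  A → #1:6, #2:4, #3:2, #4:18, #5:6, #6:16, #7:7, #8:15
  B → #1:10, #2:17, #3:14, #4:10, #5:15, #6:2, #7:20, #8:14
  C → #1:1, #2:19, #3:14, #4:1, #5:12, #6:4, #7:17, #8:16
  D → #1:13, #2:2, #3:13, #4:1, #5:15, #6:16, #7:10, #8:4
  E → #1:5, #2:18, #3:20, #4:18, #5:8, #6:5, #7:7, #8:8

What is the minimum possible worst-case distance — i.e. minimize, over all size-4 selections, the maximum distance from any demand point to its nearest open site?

Open {A, B, C, D}.
  Farthest demand point is #7 at distance 7 (to A); all others are ≤ 7.
With {A, B, D, E} the worst case is 7.
With {A, C, D, E} the worst case is 7.
No size-4 selection achieves below 7.

7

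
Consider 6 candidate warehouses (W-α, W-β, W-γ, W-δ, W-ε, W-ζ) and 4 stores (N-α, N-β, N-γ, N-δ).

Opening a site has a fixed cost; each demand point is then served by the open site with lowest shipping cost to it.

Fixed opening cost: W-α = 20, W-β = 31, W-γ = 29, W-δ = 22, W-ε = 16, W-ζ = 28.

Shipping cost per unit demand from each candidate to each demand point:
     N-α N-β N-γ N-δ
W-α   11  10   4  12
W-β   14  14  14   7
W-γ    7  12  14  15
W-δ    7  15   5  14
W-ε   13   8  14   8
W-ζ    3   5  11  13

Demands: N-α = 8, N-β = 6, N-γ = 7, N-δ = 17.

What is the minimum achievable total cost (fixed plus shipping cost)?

280

Open {W-α, W-β, W-ζ}: assign each demand point to its cheapest open site.
  N-α→W-ζ 8×3=24, N-β→W-ζ 6×5=30, N-γ→W-α 7×4=28, N-δ→W-β 17×7=119
  shipping cost 201, fixed 79 → total 280.
Compare {W-α, W-ε, W-ζ}: shipping cost 218 + fixed 64 = 282.
Compare {W-β, W-δ, W-ζ}: shipping cost 208 + fixed 81 = 289.
Compare {W-δ, W-ε, W-ζ}: shipping cost 225 + fixed 66 = 291.
All other subsets cost ≥ 282. Minimum total cost: 280.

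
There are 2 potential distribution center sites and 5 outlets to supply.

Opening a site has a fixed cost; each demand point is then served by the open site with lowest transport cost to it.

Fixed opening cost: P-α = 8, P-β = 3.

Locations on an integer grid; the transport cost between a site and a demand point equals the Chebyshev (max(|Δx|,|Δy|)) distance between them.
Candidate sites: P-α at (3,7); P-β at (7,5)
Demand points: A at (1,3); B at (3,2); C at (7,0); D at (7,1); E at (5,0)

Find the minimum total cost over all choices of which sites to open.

Open {P-β}: assign each demand point to its cheapest open site.
  A→P-β 6, B→P-β 4, C→P-β 5, D→P-β 4, E→P-β 5
  transport cost 24, fixed 3 → total 27.
Compare {P-α, P-β}: transport cost 22 + fixed 11 = 33.
Compare {P-α}: transport cost 29 + fixed 8 = 37.

27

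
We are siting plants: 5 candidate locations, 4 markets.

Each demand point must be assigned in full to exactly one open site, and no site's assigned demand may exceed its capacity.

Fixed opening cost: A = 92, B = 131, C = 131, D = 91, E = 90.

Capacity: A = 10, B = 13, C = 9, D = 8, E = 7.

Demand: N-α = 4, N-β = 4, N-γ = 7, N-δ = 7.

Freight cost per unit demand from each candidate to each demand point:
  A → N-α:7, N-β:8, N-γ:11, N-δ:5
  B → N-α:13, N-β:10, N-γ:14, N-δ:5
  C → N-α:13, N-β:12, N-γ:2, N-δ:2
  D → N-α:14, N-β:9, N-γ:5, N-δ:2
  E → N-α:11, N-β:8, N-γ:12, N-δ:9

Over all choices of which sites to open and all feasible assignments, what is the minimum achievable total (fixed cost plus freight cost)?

Open {A, C, D}; cheapest assignment that respects the capacities:
  A (cap 10, load 8): N-α, N-β — cost 4×7 + 4×8 = 60
  C (cap 9, load 7): N-γ — cost 7×2 = 14
  D (cap 8, load 7): N-δ — cost 7×2 = 14
  Shipping 88, fixed 314 → total 402.
  Any other capacity-feasible assignment to {A, C, D} ships for at least 88.
Compare {A, D, E}: its best feasible assignment gives total 431.
Compare {A, B, D}: its best feasible assignment gives total 444.
Every other set of open sites that can feasibly serve all demand totals ≥ 431 even under its best assignment. Minimum: 402.

402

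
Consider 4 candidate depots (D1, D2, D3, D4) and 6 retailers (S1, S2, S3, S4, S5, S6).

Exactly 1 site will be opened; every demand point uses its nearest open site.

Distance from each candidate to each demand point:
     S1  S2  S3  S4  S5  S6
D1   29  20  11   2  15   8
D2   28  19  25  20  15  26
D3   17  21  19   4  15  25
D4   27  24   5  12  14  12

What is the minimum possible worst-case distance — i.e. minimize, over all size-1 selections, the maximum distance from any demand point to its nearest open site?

25

Open {D3}.
  Farthest demand point is S6 at distance 25 (to D3); all others are ≤ 25.
With {D4} the worst case is 27.
With {D2} the worst case is 28.
No size-1 selection achieves below 25.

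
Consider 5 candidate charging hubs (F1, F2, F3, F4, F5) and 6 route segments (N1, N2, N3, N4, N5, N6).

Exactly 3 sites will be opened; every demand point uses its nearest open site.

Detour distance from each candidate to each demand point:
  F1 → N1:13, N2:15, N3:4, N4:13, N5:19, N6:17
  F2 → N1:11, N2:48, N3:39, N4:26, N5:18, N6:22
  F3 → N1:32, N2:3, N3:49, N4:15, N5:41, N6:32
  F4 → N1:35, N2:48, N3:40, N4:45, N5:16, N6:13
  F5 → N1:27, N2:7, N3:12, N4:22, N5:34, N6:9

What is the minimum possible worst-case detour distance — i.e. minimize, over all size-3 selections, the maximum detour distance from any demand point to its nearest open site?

Open {F1, F2, F4}.
  Farthest demand point is N5 at detour distance 16 (to F4); all others are ≤ 16.
With {F1, F3, F4} the worst case is 16.
With {F1, F4, F5} the worst case is 16.
No size-3 selection achieves below 16.

16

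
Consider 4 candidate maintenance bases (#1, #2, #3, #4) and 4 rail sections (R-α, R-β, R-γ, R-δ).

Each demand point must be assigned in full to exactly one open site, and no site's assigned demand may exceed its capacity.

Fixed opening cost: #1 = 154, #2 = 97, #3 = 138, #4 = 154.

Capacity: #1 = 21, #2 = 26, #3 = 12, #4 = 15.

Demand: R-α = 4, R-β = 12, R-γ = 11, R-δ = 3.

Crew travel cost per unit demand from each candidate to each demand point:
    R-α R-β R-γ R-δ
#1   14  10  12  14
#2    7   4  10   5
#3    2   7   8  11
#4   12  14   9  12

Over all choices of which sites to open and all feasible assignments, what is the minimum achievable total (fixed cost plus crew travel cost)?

Open {#2, #3}; cheapest assignment that respects the capacities:
  #2 (cap 26, load 19): R-α, R-β, R-δ — cost 4×7 + 12×4 + 3×5 = 91
  #3 (cap 12, load 11): R-γ — cost 11×8 = 88
  Shipping 179, fixed 235 → total 414.
  Any other capacity-feasible assignment to {#2, #3} ships for at least 179.
Compare {#2, #4}: its best feasible assignment gives total 441.
Compare {#1, #2}: its best feasible assignment gives total 474.
Every other set of open sites that can feasibly serve all demand totals ≥ 441 even under its best assignment. Minimum: 414.

414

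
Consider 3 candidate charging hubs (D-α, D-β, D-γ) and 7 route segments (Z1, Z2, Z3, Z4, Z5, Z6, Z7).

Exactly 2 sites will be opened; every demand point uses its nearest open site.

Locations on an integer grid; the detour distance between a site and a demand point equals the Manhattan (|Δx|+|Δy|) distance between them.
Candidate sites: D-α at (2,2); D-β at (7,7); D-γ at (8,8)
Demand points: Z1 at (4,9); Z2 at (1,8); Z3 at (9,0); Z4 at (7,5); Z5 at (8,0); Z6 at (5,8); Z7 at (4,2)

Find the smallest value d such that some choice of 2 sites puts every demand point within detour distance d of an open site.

Open {D-α, D-β}.
  Farthest demand point is Z3 at detour distance 9 (to D-α); all others are ≤ 9.
With {D-α, D-γ} the worst case is 9.
With {D-β, D-γ} the worst case is 9.
No size-2 selection achieves below 9.

9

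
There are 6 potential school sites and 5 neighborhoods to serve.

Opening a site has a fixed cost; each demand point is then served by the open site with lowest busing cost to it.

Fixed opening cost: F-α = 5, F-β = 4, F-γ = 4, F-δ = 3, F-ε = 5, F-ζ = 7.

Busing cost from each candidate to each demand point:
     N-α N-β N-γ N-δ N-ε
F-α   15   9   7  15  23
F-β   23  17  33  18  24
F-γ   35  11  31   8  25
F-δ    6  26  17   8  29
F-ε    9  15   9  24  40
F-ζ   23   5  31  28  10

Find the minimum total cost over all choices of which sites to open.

51

Open {F-α, F-δ, F-ζ}: assign each demand point to its cheapest open site.
  N-α→F-δ 6, N-β→F-ζ 5, N-γ→F-α 7, N-δ→F-δ 8, N-ε→F-ζ 10
  busing cost 36, fixed 15 → total 51.
Compare {F-δ, F-ε, F-ζ}: busing cost 38 + fixed 15 = 53.
Compare {F-α, F-β, F-δ, F-ζ}: busing cost 36 + fixed 19 = 55.
Compare {F-α, F-γ, F-δ, F-ζ}: busing cost 36 + fixed 19 = 55.
All other subsets cost ≥ 53. Minimum total cost: 51.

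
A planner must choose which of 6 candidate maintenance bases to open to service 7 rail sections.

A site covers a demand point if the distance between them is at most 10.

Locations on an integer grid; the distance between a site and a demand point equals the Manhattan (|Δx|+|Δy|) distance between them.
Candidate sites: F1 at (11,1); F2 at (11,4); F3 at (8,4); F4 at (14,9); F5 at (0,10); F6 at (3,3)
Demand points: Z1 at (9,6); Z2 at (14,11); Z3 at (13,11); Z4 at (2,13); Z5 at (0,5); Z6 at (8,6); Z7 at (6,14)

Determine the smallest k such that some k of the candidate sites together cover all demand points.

2

Coverage sets (demand points within 10 of each site):
  F1: {Z1, Z6}
  F2: {Z1, Z2, Z3, Z6}
  F3: {Z1, Z5, Z6}
  F4: {Z1, Z2, Z3, Z6}
  F5: {Z4, Z5, Z7}
  F6: {Z1, Z5, Z6}
No single site covers all 7 demand points.
But {F2, F5} covers everything, so the minimum is 2.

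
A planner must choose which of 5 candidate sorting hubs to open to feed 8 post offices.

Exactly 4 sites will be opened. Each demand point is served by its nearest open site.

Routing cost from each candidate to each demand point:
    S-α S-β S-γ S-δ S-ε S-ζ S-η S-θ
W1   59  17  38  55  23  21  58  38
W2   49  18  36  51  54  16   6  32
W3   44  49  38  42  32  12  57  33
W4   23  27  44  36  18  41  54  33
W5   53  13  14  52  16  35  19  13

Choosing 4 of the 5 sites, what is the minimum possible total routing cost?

133

Open {W2, W3, W4, W5}.
  S-α→W4 23, S-β→W5 13, S-γ→W5 14, S-δ→W4 36, S-ε→W5 16, S-ζ→W3 12, S-η→W2 6, S-θ→W5 13  ⇒ total 133.
Compare {W1, W2, W4, W5}: total 137.
Compare {W1, W3, W4, W5}: total 146.
No size-4 selection does better; minimum is 133.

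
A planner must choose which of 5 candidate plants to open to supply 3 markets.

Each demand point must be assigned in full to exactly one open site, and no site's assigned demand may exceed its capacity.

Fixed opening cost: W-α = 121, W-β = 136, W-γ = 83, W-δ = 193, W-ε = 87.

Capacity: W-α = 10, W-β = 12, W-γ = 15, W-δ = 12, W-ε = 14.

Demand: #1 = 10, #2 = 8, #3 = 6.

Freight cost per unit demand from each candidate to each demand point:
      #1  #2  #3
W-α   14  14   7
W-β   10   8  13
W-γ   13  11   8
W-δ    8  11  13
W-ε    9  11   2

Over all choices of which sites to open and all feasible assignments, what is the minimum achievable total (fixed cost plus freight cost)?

396

Open {W-γ, W-ε}; cheapest assignment that respects the capacities:
  W-γ (cap 15, load 14): #2, #3 — cost 8×11 + 6×8 = 136
  W-ε (cap 14, load 10): #1 — cost 10×9 = 90
  Shipping 226, fixed 170 → total 396.
  Any other capacity-feasible assignment to {W-γ, W-ε} ships for at least 226.
Compare {W-β, W-ε}: its best feasible assignment gives total 423.
Compare {W-α, W-ε}: its best feasible assignment gives total 448.
Every other set of open sites that can feasibly serve all demand totals ≥ 423 even under its best assignment. Minimum: 396.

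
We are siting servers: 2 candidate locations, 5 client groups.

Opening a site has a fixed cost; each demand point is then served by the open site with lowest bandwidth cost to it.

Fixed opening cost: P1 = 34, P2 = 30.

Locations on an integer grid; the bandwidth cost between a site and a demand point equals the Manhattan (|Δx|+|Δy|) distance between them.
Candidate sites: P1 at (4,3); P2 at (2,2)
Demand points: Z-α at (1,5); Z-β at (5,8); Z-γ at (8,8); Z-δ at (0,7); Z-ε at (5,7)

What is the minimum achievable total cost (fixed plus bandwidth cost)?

Open {P1}: assign each demand point to its cheapest open site.
  Z-α→P1 5, Z-β→P1 6, Z-γ→P1 9, Z-δ→P1 8, Z-ε→P1 5
  bandwidth cost 33, fixed 34 → total 67.
Compare {P2}: bandwidth cost 40 + fixed 30 = 70.
Compare {P1, P2}: bandwidth cost 31 + fixed 64 = 95.

67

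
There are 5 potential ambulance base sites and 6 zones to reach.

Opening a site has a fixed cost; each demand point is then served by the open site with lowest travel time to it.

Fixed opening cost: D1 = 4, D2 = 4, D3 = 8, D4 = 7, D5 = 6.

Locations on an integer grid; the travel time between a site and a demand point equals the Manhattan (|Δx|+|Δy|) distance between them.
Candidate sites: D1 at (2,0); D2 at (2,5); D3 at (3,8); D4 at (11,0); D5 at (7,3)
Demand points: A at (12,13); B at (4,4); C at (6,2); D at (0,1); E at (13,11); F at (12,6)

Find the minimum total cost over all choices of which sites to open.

Open {D1, D5}: assign each demand point to its cheapest open site.
  A→D5 15, B→D5 4, C→D5 2, D→D1 3, E→D5 14, F→D5 8
  travel time 46, fixed 10 → total 56.
Compare {D5}: travel time 52 + fixed 6 = 58.
Compare {D2, D5}: travel time 48 + fixed 10 = 58.
Compare {D1, D2, D5}: travel time 45 + fixed 14 = 59.
All other subsets cost ≥ 58. Minimum total cost: 56.

56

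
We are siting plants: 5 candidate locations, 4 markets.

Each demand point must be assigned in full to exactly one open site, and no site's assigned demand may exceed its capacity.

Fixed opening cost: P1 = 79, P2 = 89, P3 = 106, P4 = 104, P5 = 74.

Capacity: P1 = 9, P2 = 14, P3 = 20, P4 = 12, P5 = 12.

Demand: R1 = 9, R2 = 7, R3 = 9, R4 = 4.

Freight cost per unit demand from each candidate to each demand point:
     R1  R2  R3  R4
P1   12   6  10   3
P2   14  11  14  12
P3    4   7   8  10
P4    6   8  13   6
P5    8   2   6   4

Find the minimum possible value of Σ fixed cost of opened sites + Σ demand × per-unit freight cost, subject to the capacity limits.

318

Open {P3, P5}; cheapest assignment that respects the capacities:
  P3 (cap 20, load 18): R1, R3 — cost 9×4 + 9×8 = 108
  P5 (cap 12, load 11): R2, R4 — cost 7×2 + 4×4 = 30
  Shipping 138, fixed 180 → total 318.
  Any other capacity-feasible assignment to {P3, P5} ships for at least 138.
Compare {P1, P3, P5}: its best feasible assignment gives total 393.
Compare {P3, P4}: its best feasible assignment gives total 398.
Every other set of open sites that can feasibly serve all demand totals ≥ 393 even under its best assignment. Minimum: 318.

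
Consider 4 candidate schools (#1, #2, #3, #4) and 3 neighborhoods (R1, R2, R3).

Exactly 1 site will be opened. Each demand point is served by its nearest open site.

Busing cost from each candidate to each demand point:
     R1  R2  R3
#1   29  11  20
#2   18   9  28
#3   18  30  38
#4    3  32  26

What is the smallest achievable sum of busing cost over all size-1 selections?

55

Open {#2}.
  R1→#2 18, R2→#2 9, R3→#2 28  ⇒ total 55.
Compare {#1}: total 60.
Compare {#4}: total 61.
No size-1 selection does better; minimum is 55.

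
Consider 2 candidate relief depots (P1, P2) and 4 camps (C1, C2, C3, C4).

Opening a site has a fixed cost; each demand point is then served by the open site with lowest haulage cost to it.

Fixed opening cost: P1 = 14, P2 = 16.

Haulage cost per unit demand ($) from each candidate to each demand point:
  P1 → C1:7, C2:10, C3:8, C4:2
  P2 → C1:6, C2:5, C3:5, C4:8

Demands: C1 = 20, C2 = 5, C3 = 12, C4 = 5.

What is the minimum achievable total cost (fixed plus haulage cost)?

245

Open {P1, P2}: assign each demand point to its cheapest open site.
  C1→P2 20×6=120, C2→P2 5×5=25, C3→P2 12×5=60, C4→P1 5×2=10
  haulage cost 215, fixed 30 → total 245.
Compare {P2}: haulage cost 245 + fixed 16 = 261.
Compare {P1}: haulage cost 296 + fixed 14 = 310.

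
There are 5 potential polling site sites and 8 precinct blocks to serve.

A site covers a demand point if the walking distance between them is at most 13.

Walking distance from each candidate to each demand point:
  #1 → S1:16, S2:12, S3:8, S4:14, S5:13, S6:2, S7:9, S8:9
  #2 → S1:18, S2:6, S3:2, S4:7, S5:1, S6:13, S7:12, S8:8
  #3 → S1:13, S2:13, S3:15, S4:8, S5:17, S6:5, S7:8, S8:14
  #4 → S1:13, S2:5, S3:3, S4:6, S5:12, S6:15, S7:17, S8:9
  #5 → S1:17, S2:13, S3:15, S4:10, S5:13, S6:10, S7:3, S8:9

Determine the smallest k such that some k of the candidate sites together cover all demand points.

Coverage sets (demand points within 13 of each site):
  #1: {S2, S3, S5, S6, S7, S8}
  #2: {S2, S3, S4, S5, S6, S7, S8}
  #3: {S1, S2, S4, S6, S7}
  #4: {S1, S2, S3, S4, S5, S8}
  #5: {S2, S4, S5, S6, S7, S8}
No single site covers all 8 demand points.
But {#1, #3} covers everything, so the minimum is 2.

2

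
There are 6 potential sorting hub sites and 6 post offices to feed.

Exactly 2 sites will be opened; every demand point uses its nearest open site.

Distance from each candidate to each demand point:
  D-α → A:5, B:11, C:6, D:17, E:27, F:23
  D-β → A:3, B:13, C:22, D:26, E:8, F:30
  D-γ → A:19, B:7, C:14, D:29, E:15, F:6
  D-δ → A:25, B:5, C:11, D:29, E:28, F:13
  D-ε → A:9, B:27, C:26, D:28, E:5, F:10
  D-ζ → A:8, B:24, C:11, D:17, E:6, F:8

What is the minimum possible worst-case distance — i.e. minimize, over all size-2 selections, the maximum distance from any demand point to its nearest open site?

17

Open {D-α, D-γ}.
  Farthest demand point is D at distance 17 (to D-α); all others are ≤ 17.
With {D-α, D-ε} the worst case is 17.
With {D-α, D-ζ} the worst case is 17.
No size-2 selection achieves below 17.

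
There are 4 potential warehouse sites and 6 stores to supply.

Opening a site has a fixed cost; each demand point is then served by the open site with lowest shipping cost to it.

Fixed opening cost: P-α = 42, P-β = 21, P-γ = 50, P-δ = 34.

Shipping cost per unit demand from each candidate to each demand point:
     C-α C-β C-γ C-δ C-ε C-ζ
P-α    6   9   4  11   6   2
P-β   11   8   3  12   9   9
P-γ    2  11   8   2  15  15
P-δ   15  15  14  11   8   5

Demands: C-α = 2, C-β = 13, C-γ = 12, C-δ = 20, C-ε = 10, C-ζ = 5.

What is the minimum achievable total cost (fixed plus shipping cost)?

Open {P-α, P-β, P-γ}: assign each demand point to its cheapest open site.
  C-α→P-γ 2×2=4, C-β→P-β 13×8=104, C-γ→P-β 12×3=36, C-δ→P-γ 20×2=40, C-ε→P-α 10×6=60, C-ζ→P-α 5×2=10
  shipping cost 254, fixed 113 → total 367.
Compare {P-α, P-γ}: shipping cost 279 + fixed 92 = 371.
Compare {P-β, P-γ}: shipping cost 319 + fixed 71 = 390.
Compare {P-β, P-γ, P-δ}: shipping cost 289 + fixed 105 = 394.
All other subsets cost ≥ 371. Minimum total cost: 367.

367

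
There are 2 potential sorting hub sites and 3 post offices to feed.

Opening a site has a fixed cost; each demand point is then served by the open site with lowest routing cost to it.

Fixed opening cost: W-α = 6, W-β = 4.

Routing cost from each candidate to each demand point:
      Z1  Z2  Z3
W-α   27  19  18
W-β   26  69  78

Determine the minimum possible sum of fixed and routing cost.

Open {W-α}: assign each demand point to its cheapest open site.
  Z1→W-α 27, Z2→W-α 19, Z3→W-α 18
  routing cost 64, fixed 6 → total 70.
Compare {W-α, W-β}: routing cost 63 + fixed 10 = 73.
Compare {W-β}: routing cost 173 + fixed 4 = 177.

70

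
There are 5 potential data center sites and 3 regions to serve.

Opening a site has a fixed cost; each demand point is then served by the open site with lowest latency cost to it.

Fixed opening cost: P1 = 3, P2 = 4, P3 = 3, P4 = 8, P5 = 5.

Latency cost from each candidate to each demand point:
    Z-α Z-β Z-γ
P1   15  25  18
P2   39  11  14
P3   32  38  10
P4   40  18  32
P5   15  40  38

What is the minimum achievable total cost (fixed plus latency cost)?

46

Open {P1, P2, P3}: assign each demand point to its cheapest open site.
  Z-α→P1 15, Z-β→P2 11, Z-γ→P3 10
  latency cost 36, fixed 10 → total 46.
Compare {P1, P2}: latency cost 40 + fixed 7 = 47.
Compare {P2, P3, P5}: latency cost 36 + fixed 12 = 48.
Compare {P2, P5}: latency cost 40 + fixed 9 = 49.
All other subsets cost ≥ 47. Minimum total cost: 46.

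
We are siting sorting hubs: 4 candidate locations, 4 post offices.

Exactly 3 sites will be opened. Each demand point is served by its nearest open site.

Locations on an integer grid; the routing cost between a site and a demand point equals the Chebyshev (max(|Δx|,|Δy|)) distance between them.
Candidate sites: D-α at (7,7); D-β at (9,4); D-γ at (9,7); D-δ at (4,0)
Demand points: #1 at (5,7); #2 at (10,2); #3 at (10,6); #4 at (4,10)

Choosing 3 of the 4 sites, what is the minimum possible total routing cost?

8

Open {D-α, D-β, D-γ}.
  #1→D-α 2, #2→D-β 2, #3→D-γ 1, #4→D-α 3  ⇒ total 8.
Compare {D-α, D-β, D-δ}: total 9.
Compare {D-α, D-γ, D-δ}: total 11.
No size-3 selection does better; minimum is 8.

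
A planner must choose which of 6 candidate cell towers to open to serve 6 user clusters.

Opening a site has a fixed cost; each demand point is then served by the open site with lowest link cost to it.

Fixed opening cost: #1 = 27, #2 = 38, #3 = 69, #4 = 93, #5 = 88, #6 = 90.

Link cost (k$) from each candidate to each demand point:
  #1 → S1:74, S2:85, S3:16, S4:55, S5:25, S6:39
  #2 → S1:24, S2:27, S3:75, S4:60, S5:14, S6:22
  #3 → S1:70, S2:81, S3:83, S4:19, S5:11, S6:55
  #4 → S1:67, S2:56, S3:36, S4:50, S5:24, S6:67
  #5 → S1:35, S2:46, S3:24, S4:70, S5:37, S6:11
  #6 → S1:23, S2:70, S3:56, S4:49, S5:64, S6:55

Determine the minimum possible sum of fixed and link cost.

Open {#1, #2}: assign each demand point to its cheapest open site.
  S1→#2 24, S2→#2 27, S3→#1 16, S4→#1 55, S5→#2 14, S6→#2 22
  link cost 158, fixed 65 → total 223.
Compare {#1, #2, #3}: link cost 119 + fixed 134 = 253.
Compare {#2}: link cost 222 + fixed 38 = 260.
Compare {#2, #3}: link cost 178 + fixed 107 = 285.
All other subsets cost ≥ 253. Minimum total cost: 223.

223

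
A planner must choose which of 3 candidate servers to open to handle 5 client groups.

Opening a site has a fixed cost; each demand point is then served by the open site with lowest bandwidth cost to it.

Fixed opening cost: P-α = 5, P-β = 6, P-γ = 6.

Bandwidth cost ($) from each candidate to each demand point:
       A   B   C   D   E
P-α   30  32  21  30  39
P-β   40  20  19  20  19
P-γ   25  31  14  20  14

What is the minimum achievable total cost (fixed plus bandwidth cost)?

105

Open {P-β, P-γ}: assign each demand point to its cheapest open site.
  A→P-γ 25, B→P-β 20, C→P-γ 14, D→P-β 20, E→P-γ 14
  bandwidth cost 93, fixed 12 → total 105.
Compare {P-γ}: bandwidth cost 104 + fixed 6 = 110.
Compare {P-α, P-β, P-γ}: bandwidth cost 93 + fixed 17 = 110.
Compare {P-α, P-γ}: bandwidth cost 104 + fixed 11 = 115.
All other subsets cost ≥ 110. Minimum total cost: 105.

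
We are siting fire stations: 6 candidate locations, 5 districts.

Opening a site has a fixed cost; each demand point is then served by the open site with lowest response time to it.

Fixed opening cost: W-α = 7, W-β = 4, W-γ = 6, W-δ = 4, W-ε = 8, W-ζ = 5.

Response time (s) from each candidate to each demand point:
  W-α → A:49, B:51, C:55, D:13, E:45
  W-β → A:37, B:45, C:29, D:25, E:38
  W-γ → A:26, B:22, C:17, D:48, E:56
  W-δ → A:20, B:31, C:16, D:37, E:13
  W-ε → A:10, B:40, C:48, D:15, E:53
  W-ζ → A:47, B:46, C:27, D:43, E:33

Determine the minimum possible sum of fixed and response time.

94

Open {W-γ, W-δ, W-ε}: assign each demand point to its cheapest open site.
  A→W-ε 10, B→W-γ 22, C→W-δ 16, D→W-ε 15, E→W-δ 13
  response time 76, fixed 18 → total 94.
Compare {W-δ, W-ε}: response time 85 + fixed 12 = 97.
Compare {W-β, W-γ, W-δ, W-ε}: response time 76 + fixed 22 = 98.
Compare {W-α, W-γ, W-δ, W-ε}: response time 74 + fixed 25 = 99.
All other subsets cost ≥ 97. Minimum total cost: 94.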